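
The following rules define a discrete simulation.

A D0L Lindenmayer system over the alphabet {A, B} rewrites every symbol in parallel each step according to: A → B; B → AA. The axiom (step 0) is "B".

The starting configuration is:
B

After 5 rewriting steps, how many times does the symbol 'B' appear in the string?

0

[0] B
[1] AA
[2] BB
[3] AAAA
[4] BBBB
[5] AAAAAAAA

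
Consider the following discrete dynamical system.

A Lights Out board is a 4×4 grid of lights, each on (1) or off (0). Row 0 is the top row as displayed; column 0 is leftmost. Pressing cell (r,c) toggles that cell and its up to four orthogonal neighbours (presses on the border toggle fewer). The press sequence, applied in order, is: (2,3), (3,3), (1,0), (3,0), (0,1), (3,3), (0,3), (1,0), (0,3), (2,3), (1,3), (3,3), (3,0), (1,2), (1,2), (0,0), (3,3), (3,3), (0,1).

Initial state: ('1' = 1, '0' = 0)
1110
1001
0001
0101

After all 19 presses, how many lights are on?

0) 1110
1001
0001
0101
1) 1110
1000
0010
0100
2) 1110
1000
0011
0111
3) 0110
0100
1011
0111
4) 0110
0100
0011
1011
5) 1000
0000
0011
1011
6) 1000
0000
0010
1000
7) 1011
0001
0010
1000
8) 0011
1101
1010
1000
9) 0000
1100
1010
1000
10) 0000
1101
1001
1001
11) 0001
1110
1000
1001
12) 0001
1110
1001
1010
13) 0001
1110
0001
0110
14) 0011
1001
0011
0110
15) 0001
1110
0001
0110
16) 1101
0110
0001
0110
17) 1101
0110
0000
0101
18) 1101
0110
0001
0110
19) 0011
0010
0001
0110

6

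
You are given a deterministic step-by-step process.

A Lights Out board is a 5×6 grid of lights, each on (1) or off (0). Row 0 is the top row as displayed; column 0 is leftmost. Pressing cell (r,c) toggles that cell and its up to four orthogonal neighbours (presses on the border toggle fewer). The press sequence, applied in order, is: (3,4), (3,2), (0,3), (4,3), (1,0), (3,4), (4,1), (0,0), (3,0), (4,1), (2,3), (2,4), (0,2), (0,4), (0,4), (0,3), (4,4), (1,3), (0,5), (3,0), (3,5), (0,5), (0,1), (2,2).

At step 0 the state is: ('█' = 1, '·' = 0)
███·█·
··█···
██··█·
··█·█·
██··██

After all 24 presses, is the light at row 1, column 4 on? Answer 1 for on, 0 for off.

gen 0: ███·█·
··█···
██··█·
··█·█·
██··██
gen 1: ███·█·
··█···
██····
··██·█
██···█
gen 2: ███·█·
··█···
███···
·█···█
███··█
gen 3: ██·█··
··██··
███···
·█···█
███··█
gen 4: ██·█··
··██··
███···
·█·█·█
██·███
gen 5: ·█·█··
████··
·██···
·█·█·█
██·███
gen 6: ·█·█··
████··
·██·█·
·█··█·
██·█·█
gen 7: ·█·█··
████··
·██·█·
····█·
··██·█
gen 8: █··█··
·███··
·██·█·
····█·
··██·█
gen 9: █··█··
·███··
███·█·
██··█·
█·██·█
gen 10: █··█··
·███··
███·█·
█···█·
·█·█·█
gen 11: █··█··
·██···
██·█··
█··██·
·█·█·█
gen 12: █··█··
·██·█·
██··██
█··█··
·█·█·█
gen 13: ███···
·█··█·
██··██
█··█··
·█·█·█
gen 14: ██████
·█····
██··██
█··█··
·█·█·█
gen 15: ███···
·█··█·
██··██
█··█··
·█·█·█
gen 16: ██·██·
·█·██·
██··██
█··█··
·█·█·█
gen 17: ██·██·
·█·██·
██··██
█··██·
·█··█·
gen 18: ██··█·
·██···
██·███
█··██·
·█··█·
gen 19: ██···█
·██··█
██·███
█··██·
·█··█·
gen 20: ██···█
·██··█
·█·███
·█·██·
██··█·
gen 21: ██···█
·██··█
·█·██·
·█·█·█
██··██
gen 22: ██··█·
·██···
·█·██·
·█·█·█
██··██
gen 23: ··█·█·
··█···
·█·██·
·█·█·█
██··██
gen 24: ··█·█·
······
··█·█·
·███·█
██··██

0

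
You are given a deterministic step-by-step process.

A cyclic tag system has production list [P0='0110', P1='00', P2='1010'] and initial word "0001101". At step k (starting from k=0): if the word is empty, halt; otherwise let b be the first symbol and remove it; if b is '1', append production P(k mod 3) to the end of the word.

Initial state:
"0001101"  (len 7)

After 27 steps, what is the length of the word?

gen 0: "0001101"  (len 7)
gen 1: "001101"  (len 6)
gen 2: "01101"  (len 5)
gen 3: "1101"  (len 4)
gen 4: "1010110"  (len 7)
gen 5: "01011000"  (len 8)
gen 6: "1011000"  (len 7)
gen 7: "0110000110"  (len 10)
gen 8: "110000110"  (len 9)
gen 9: "100001101010"  (len 12)
gen 10: "000011010100110"  (len 15)
gen 11: "00011010100110"  (len 14)
gen 12: "0011010100110"  (len 13)
gen 13: "011010100110"  (len 12)
gen 14: "11010100110"  (len 11)
gen 15: "10101001101010"  (len 14)
gen 16: "01010011010100110"  (len 17)
gen 17: "1010011010100110"  (len 16)
gen 18: "0100110101001101010"  (len 19)
gen 19: "100110101001101010"  (len 18)
gen 20: "0011010100110101000"  (len 19)
gen 21: "011010100110101000"  (len 18)
gen 22: "11010100110101000"  (len 17)
gen 23: "101010011010100000"  (len 18)
gen 24: "010100110101000001010"  (len 21)
gen 25: "10100110101000001010"  (len 20)
gen 26: "010011010100000101000"  (len 21)
gen 27: "10011010100000101000"  (len 20)

20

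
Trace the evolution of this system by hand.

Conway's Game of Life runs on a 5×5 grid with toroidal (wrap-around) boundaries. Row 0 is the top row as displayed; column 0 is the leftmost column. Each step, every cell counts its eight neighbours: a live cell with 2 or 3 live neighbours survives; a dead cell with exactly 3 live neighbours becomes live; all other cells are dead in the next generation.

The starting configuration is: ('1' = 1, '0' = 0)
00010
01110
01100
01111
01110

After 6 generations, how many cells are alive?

6

gen 0: 00010
01110
01100
01111
01110
gen 1: 00001
01010
00001
00001
11000
gen 2: 01101
10011
10011
00001
10001
gen 3: 01100
00000
00000
00000
01001
gen 4: 11100
00000
00000
00000
11100
gen 5: 10100
01000
00000
01000
10100
gen 6: 10100
01000
00000
01000
10100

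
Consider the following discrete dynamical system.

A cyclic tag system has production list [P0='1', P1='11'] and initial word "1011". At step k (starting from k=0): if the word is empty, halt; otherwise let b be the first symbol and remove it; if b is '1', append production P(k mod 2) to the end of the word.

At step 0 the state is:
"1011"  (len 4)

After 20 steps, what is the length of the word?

12

[0] "1011"  (len 4)
[1] "0111"  (len 4)
[2] "111"  (len 3)
[3] "111"  (len 3)
[4] "1111"  (len 4)
[5] "1111"  (len 4)
[6] "11111"  (len 5)
[7] "11111"  (len 5)
[8] "111111"  (len 6)
[9] "111111"  (len 6)
[10] "1111111"  (len 7)
[11] "1111111"  (len 7)
[12] "11111111"  (len 8)
[13] "11111111"  (len 8)
[14] "111111111"  (len 9)
[15] "111111111"  (len 9)
[16] "1111111111"  (len 10)
[17] "1111111111"  (len 10)
[18] "11111111111"  (len 11)
[19] "11111111111"  (len 11)
[20] "111111111111"  (len 12)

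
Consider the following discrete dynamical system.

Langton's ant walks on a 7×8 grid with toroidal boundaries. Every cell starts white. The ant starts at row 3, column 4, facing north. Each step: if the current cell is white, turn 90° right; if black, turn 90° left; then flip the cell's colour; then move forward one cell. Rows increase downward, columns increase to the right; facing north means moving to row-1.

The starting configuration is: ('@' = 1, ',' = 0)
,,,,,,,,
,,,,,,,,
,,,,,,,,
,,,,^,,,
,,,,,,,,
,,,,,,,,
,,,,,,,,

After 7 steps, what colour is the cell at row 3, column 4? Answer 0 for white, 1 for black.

0

t=0: ,,,,,,,,
,,,,,,,,
,,,,,,,,
,,,,^,,,
,,,,,,,,
,,,,,,,,
,,,,,,,,
t=1: ,,,,,,,,
,,,,,,,,
,,,,,,,,
,,,,@>,,
,,,,,,,,
,,,,,,,,
,,,,,,,,
t=2: ,,,,,,,,
,,,,,,,,
,,,,,,,,
,,,,@@,,
,,,,,v,,
,,,,,,,,
,,,,,,,,
t=3: ,,,,,,,,
,,,,,,,,
,,,,,,,,
,,,,@@,,
,,,,<@,,
,,,,,,,,
,,,,,,,,
t=4: ,,,,,,,,
,,,,,,,,
,,,,,,,,
,,,,^@,,
,,,,@@,,
,,,,,,,,
,,,,,,,,
t=5: ,,,,,,,,
,,,,,,,,
,,,,,,,,
,,,<,@,,
,,,,@@,,
,,,,,,,,
,,,,,,,,
t=6: ,,,,,,,,
,,,,,,,,
,,,^,,,,
,,,@,@,,
,,,,@@,,
,,,,,,,,
,,,,,,,,
t=7: ,,,,,,,,
,,,,,,,,
,,,@>,,,
,,,@,@,,
,,,,@@,,
,,,,,,,,
,,,,,,,,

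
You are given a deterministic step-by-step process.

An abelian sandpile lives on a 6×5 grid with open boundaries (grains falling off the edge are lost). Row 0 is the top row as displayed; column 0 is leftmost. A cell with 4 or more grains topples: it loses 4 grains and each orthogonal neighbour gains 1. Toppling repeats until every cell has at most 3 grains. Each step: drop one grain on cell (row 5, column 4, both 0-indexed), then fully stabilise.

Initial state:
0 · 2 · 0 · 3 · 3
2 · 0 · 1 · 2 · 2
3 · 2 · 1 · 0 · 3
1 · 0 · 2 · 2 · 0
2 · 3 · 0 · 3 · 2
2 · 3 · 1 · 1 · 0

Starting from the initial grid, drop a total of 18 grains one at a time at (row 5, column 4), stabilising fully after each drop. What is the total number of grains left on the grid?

k=0  0 · 2 · 0 · 3 · 3
2 · 0 · 1 · 2 · 2
3 · 2 · 1 · 0 · 3
1 · 0 · 2 · 2 · 0
2 · 3 · 0 · 3 · 2
2 · 3 · 1 · 1 · 0
k=1  0 · 2 · 0 · 3 · 3
2 · 0 · 1 · 2 · 2
3 · 2 · 1 · 0 · 3
1 · 0 · 2 · 2 · 0
2 · 3 · 0 · 3 · 2
2 · 3 · 1 · 1 · 1
k=2  0 · 2 · 0 · 3 · 3
2 · 0 · 1 · 2 · 2
3 · 2 · 1 · 0 · 3
1 · 0 · 2 · 2 · 0
2 · 3 · 0 · 3 · 2
2 · 3 · 1 · 1 · 2
k=3  0 · 2 · 0 · 3 · 3
2 · 0 · 1 · 2 · 2
3 · 2 · 1 · 0 · 3
1 · 0 · 2 · 2 · 0
2 · 3 · 0 · 3 · 2
2 · 3 · 1 · 1 · 3
k=4  0 · 2 · 0 · 3 · 3
2 · 0 · 1 · 2 · 2
3 · 2 · 1 · 0 · 3
1 · 0 · 2 · 2 · 0
2 · 3 · 0 · 3 · 3
2 · 3 · 1 · 2 · 0
k=5  0 · 2 · 0 · 3 · 3
2 · 0 · 1 · 2 · 2
3 · 2 · 1 · 0 · 3
1 · 0 · 2 · 2 · 0
2 · 3 · 0 · 3 · 3
2 · 3 · 1 · 2 · 1
k=6  0 · 2 · 0 · 3 · 3
2 · 0 · 1 · 2 · 2
3 · 2 · 1 · 0 · 3
1 · 0 · 2 · 2 · 0
2 · 3 · 0 · 3 · 3
2 · 3 · 1 · 2 · 2
k=7  0 · 2 · 0 · 3 · 3
2 · 0 · 1 · 2 · 2
3 · 2 · 1 · 0 · 3
1 · 0 · 2 · 2 · 0
2 · 3 · 0 · 3 · 3
2 · 3 · 1 · 2 · 3
k=8  0 · 2 · 0 · 3 · 3
2 · 0 · 1 · 2 · 2
3 · 2 · 1 · 0 · 3
1 · 0 · 2 · 3 · 1
2 · 3 · 1 · 1 · 1
2 · 3 · 2 · 0 · 2
k=9  0 · 2 · 0 · 3 · 3
2 · 0 · 1 · 2 · 2
3 · 2 · 1 · 0 · 3
1 · 0 · 2 · 3 · 1
2 · 3 · 1 · 1 · 1
2 · 3 · 2 · 0 · 3
k=10  0 · 2 · 0 · 3 · 3
2 · 0 · 1 · 2 · 2
3 · 2 · 1 · 0 · 3
1 · 0 · 2 · 3 · 1
2 · 3 · 1 · 1 · 2
2 · 3 · 2 · 1 · 0
k=11  0 · 2 · 0 · 3 · 3
2 · 0 · 1 · 2 · 2
3 · 2 · 1 · 0 · 3
1 · 0 · 2 · 3 · 1
2 · 3 · 1 · 1 · 2
2 · 3 · 2 · 1 · 1
k=12  0 · 2 · 0 · 3 · 3
2 · 0 · 1 · 2 · 2
3 · 2 · 1 · 0 · 3
1 · 0 · 2 · 3 · 1
2 · 3 · 1 · 1 · 2
2 · 3 · 2 · 1 · 2
k=13  0 · 2 · 0 · 3 · 3
2 · 0 · 1 · 2 · 2
3 · 2 · 1 · 0 · 3
1 · 0 · 2 · 3 · 1
2 · 3 · 1 · 1 · 2
2 · 3 · 2 · 1 · 3
k=14  0 · 2 · 0 · 3 · 3
2 · 0 · 1 · 2 · 2
3 · 2 · 1 · 0 · 3
1 · 0 · 2 · 3 · 1
2 · 3 · 1 · 1 · 3
2 · 3 · 2 · 2 · 0
k=15  0 · 2 · 0 · 3 · 3
2 · 0 · 1 · 2 · 2
3 · 2 · 1 · 0 · 3
1 · 0 · 2 · 3 · 1
2 · 3 · 1 · 1 · 3
2 · 3 · 2 · 2 · 1
k=16  0 · 2 · 0 · 3 · 3
2 · 0 · 1 · 2 · 2
3 · 2 · 1 · 0 · 3
1 · 0 · 2 · 3 · 1
2 · 3 · 1 · 1 · 3
2 · 3 · 2 · 2 · 2
k=17  0 · 2 · 0 · 3 · 3
2 · 0 · 1 · 2 · 2
3 · 2 · 1 · 0 · 3
1 · 0 · 2 · 3 · 1
2 · 3 · 1 · 1 · 3
2 · 3 · 2 · 2 · 3
k=18  0 · 2 · 0 · 3 · 3
2 · 0 · 1 · 2 · 2
3 · 2 · 1 · 0 · 3
1 · 0 · 2 · 3 · 2
2 · 3 · 1 · 2 · 0
2 · 3 · 2 · 3 · 1

51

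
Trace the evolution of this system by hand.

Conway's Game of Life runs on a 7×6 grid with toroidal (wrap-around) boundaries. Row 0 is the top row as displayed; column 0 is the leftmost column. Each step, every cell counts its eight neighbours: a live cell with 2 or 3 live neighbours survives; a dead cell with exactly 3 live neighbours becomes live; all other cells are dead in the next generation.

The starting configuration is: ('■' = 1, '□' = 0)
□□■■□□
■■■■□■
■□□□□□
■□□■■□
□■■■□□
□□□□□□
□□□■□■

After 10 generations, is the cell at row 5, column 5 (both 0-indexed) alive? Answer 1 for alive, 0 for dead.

0) □□■■□□
■■■■□■
■□□□□□
■□□■■□
□■■■□□
□□□□□□
□□□■□■
1) □□□□□■
■□□■■■
□□□□□□
■□□■■■
□■■■■□
□□□■■□
□□■■■□
2) ■□■□□□
■□□□■■
□□□□□□
■■□□□■
■■□□□□
□■□□□■
□□■□□■
3) ■□□■■□
■■□□□■
□■□□■□
□■□□□■
□□■□□□
□■■□□■
□□■□□■
4) □□■■■□
□■■■□□
□■■□■□
■■■□□□
□□■□□□
■■■■□□
□□■□□■
5) □□□□■□
□□□□□□
□□□□□□
■□□□□□
□□□□□□
■□□■□□
■□□□□■
6) □□□□□■
□□□□□□
□□□□□□
□□□□□□
□□□□□□
■□□□□■
■□□□■■
7) ■□□□■■
□□□□□□
□□□□□□
□□□□□□
□□□□□□
■□□□■□
□□□□■□
8) □□□□■■
□□□□□■
□□□□□□
□□□□□□
□□□□□□
□□□□□■
■□□■■□
9) ■□□■□□
□□□□■■
□□□□□□
□□□□□□
□□□□□□
□□□□■■
■□□■□□
10) ■□□■□□
□□□□■■
□□□□□□
□□□□□□
□□□□□□
□□□□■■
■□□■□□

1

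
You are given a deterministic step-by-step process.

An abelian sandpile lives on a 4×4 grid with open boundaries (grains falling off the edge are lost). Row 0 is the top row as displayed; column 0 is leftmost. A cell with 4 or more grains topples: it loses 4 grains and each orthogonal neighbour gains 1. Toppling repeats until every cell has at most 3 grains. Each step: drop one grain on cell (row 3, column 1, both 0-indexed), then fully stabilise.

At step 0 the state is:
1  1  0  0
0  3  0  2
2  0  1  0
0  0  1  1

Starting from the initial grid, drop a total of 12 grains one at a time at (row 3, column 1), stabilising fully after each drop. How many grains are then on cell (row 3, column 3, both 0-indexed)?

gen 0: 1  1  0  0
0  3  0  2
2  0  1  0
0  0  1  1
gen 1: 1  1  0  0
0  3  0  2
2  0  1  0
0  1  1  1
gen 2: 1  1  0  0
0  3  0  2
2  0  1  0
0  2  1  1
gen 3: 1  1  0  0
0  3  0  2
2  0  1  0
0  3  1  1
gen 4: 1  1  0  0
0  3  0  2
2  1  1  0
1  0  2  1
gen 5: 1  1  0  0
0  3  0  2
2  1  1  0
1  1  2  1
gen 6: 1  1  0  0
0  3  0  2
2  1  1  0
1  2  2  1
gen 7: 1  1  0  0
0  3  0  2
2  1  1  0
1  3  2  1
gen 8: 1  1  0  0
0  3  0  2
2  2  1  0
2  0  3  1
gen 9: 1  1  0  0
0  3  0  2
2  2  1  0
2  1  3  1
gen 10: 1  1  0  0
0  3  0  2
2  2  1  0
2  2  3  1
gen 11: 1  1  0  0
0  3  0  2
2  2  1  0
2  3  3  1
gen 12: 1  1  0  0
0  3  0  2
2  3  2  0
3  1  0  2

2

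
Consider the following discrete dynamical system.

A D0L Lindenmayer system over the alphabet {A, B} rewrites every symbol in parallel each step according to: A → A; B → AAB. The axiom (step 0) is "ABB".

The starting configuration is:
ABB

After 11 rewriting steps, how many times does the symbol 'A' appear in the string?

45

step 0: ABB
step 1: AAABAAB
step 2: AAAAABAAAAB
step 3: AAAAAAABAAAAAAB
step 4: AAAAAAAAABAAAAAAAAB
step 5: AAAAAAAAAAABAAAAAAAAAAB
step 6: AAAAAAAAAAAAABAAAAAAAAAAAAB
step 7: AAAAAAAAAAAAAAABAAAAAAAAAAAAAAB
step 8: AAAAAAAAAAAAAAAAABAAAAAAAAAAAAAAAAB
step 9: AAAAAAAAAAAAAAAAAAABAAAAAAAAAAAAAAAAAAB
step 10: AAAAAAAAAAAAAAAAAAAAABAAAAAAAAAAAAAAAAAAAAB
step 11: AAAAAAAAAAAAAAAAAAAAAAABAAAAAAAAAAAAAAAAAAAAAAB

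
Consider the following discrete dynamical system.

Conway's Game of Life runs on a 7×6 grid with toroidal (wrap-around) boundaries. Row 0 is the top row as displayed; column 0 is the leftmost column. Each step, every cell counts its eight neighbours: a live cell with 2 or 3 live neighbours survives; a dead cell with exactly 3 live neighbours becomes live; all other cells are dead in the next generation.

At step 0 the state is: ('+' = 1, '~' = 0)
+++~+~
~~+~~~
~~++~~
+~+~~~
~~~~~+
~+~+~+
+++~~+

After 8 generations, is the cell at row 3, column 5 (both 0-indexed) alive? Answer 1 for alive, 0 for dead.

0

0) +++~+~
~~+~~~
~~++~~
+~+~~~
~~~~~+
~+~+~+
+++~~+
1) ~~~~~~
~~~~~~
~~++~~
~+++~~
~++~++
~+~~~+
~~~~~~
2) ~~~~~~
~~~~~~
~+~+~~
+~~~~~
~~~~++
~++~++
~~~~~~
3) ~~~~~~
~~~~~~
~~~~~~
+~~~++
~+~++~
+~~+++
~~~~~~
4) ~~~~~~
~~~~~~
~~~~~+
+~~+++
~++~~~
+~++~+
~~~~++
5) ~~~~~~
~~~~~~
+~~~~+
++++++
~~~~~~
+~++~+
+~~+++
6) ~~~~++
~~~~~~
~~++~~
~++++~
~~~~~~
++++~~
++++~~
7) ++++++
~~~++~
~+~~+~
~+~~+~
+~~~+~
+~~+~~
~~~~~~
8) +++~~+
~~~~~~
~~+~++
++~++~
++~++~
~~~~~+
~~~~~~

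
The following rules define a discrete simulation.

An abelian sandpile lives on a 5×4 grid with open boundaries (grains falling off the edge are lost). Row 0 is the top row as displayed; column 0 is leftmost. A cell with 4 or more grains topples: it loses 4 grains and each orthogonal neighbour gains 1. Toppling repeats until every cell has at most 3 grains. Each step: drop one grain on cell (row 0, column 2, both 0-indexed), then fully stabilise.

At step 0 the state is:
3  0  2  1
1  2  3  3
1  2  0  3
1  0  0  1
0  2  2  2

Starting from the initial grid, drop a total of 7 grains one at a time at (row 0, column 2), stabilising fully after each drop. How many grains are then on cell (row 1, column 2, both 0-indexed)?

0) 3  0  2  1
1  2  3  3
1  2  0  3
1  0  0  1
0  2  2  2
1) 3  0  3  1
1  2  3  3
1  2  0  3
1  0  0  1
0  2  2  2
2) 3  1  1  3
1  3  1  1
1  2  2  0
1  0  0  2
0  2  2  2
3) 3  1  2  3
1  3  1  1
1  2  2  0
1  0  0  2
0  2  2  2
4) 3  1  3  3
1  3  1  1
1  2  2  0
1  0  0  2
0  2  2  2
5) 3  2  1  0
1  3  2  2
1  2  2  0
1  0  0  2
0  2  2  2
6) 3  2  2  0
1  3  2  2
1  2  2  0
1  0  0  2
0  2  2  2
7) 3  2  3  0
1  3  2  2
1  2  2  0
1  0  0  2
0  2  2  2

2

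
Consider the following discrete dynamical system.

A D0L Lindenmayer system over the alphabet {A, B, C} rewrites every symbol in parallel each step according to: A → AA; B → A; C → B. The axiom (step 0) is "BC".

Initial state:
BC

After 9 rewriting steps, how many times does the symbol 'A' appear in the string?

384

0) BC
1) AB
2) AAA
3) AAAAAA
4) AAAAAAAAAAAA
5) AAAAAAAAAAAAAAAAAAAAAAAA
6) AAAAAAAAAAAAAAAAAAAAAAAAAAAAAAAAAAAAAAAAAAAAAAAA
7) AAAAAAAAAAAAAAAAAAAAAAAAAAAAAAAAAAAAAAAAAAAAAAAAAAAAAAAAAAAAAAAAAAAAAAAAAAAAAAAAAAAAAAAAAAAAAAAA
8) AAAAAAAAAAAAAAAAAAAAAAAAAAAAAAAAAAAAAAAAAAAAAAAAAAAAAAAAAA…AAAAAAAAAAAAAAAAAAAAAAAAAAAAAAAAAAAAAAAAAAAAAAAAAAAAAAAAAA  (len 192)
9) AAAAAAAAAAAAAAAAAAAAAAAAAAAAAAAAAAAAAAAAAAAAAAAAAAAAAAAAAA…AAAAAAAAAAAAAAAAAAAAAAAAAAAAAAAAAAAAAAAAAAAAAAAAAAAAAAAAAA  (len 384)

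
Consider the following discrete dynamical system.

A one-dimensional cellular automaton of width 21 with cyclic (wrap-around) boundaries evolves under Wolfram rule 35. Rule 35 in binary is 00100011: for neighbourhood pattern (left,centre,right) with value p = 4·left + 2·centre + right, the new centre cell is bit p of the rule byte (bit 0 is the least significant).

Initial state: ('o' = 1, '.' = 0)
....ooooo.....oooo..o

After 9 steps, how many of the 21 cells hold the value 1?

8

step 0: ....ooooo.....oooo..o
step 1: .ooo......oooo.....o.
step 2: o....ooooo.....oooo..
step 3: ..ooo......oooo.....o
step 4: .o....ooooo.....oooo.
step 5: o..ooo......oooo.....
step 6: ..o....ooooo.....oooo
step 7: .o..ooo......oooo....
step 8: o..o....ooooo.....ooo
step 9: ..o..ooo......oooo...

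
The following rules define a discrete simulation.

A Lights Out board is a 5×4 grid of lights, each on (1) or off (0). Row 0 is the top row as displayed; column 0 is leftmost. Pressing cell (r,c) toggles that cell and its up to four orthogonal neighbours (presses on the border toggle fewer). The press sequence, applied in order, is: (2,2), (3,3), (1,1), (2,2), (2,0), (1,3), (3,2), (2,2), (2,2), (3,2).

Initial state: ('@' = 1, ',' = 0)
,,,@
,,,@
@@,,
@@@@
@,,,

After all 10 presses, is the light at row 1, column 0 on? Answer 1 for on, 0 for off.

[0] ,,,@
,,,@
@@,,
@@@@
@,,,
[1] ,,,@
,,@@
@,@@
@@,@
@,,,
[2] ,,,@
,,@@
@,@,
@@@,
@,,@
[3] ,@,@
@@,@
@@@,
@@@,
@,,@
[4] ,@,@
@@@@
@,,@
@@,,
@,,@
[5] ,@,@
,@@@
,@,@
,@,,
@,,@
[6] ,@,,
,@,,
,@,,
,@,,
@,,@
[7] ,@,,
,@,,
,@@,
,,@@
@,@@
[8] ,@,,
,@@,
,,,@
,,,@
@,@@
[9] ,@,,
,@,,
,@@,
,,@@
@,@@
[10] ,@,,
,@,,
,@,,
,@,,
@,,@

0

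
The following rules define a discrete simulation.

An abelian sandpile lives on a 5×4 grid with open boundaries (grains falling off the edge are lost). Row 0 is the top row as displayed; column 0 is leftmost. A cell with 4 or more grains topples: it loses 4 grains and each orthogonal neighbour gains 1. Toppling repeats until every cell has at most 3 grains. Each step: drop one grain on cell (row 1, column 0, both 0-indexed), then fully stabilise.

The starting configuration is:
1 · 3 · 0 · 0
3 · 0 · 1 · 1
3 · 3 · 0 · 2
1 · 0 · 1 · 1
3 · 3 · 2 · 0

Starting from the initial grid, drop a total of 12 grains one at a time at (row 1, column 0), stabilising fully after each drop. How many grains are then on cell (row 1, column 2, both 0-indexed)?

step 0: 1 · 3 · 0 · 0
3 · 0 · 1 · 1
3 · 3 · 0 · 2
1 · 0 · 1 · 1
3 · 3 · 2 · 0
step 1: 2 · 3 · 0 · 0
1 · 2 · 1 · 1
1 · 0 · 1 · 2
2 · 1 · 1 · 1
3 · 3 · 2 · 0
step 2: 2 · 3 · 0 · 0
2 · 2 · 1 · 1
1 · 0 · 1 · 2
2 · 1 · 1 · 1
3 · 3 · 2 · 0
step 3: 2 · 3 · 0 · 0
3 · 2 · 1 · 1
1 · 0 · 1 · 2
2 · 1 · 1 · 1
3 · 3 · 2 · 0
step 4: 3 · 3 · 0 · 0
0 · 3 · 1 · 1
2 · 0 · 1 · 2
2 · 1 · 1 · 1
3 · 3 · 2 · 0
step 5: 3 · 3 · 0 · 0
1 · 3 · 1 · 1
2 · 0 · 1 · 2
2 · 1 · 1 · 1
3 · 3 · 2 · 0
step 6: 3 · 3 · 0 · 0
2 · 3 · 1 · 1
2 · 0 · 1 · 2
2 · 1 · 1 · 1
3 · 3 · 2 · 0
step 7: 3 · 3 · 0 · 0
3 · 3 · 1 · 1
2 · 0 · 1 · 2
2 · 1 · 1 · 1
3 · 3 · 2 · 0
step 8: 1 · 1 · 1 · 0
2 · 1 · 2 · 1
3 · 1 · 1 · 2
2 · 1 · 1 · 1
3 · 3 · 2 · 0
step 9: 1 · 1 · 1 · 0
3 · 1 · 2 · 1
3 · 1 · 1 · 2
2 · 1 · 1 · 1
3 · 3 · 2 · 0
step 10: 2 · 1 · 1 · 0
1 · 2 · 2 · 1
0 · 2 · 1 · 2
3 · 1 · 1 · 1
3 · 3 · 2 · 0
step 11: 2 · 1 · 1 · 0
2 · 2 · 2 · 1
0 · 2 · 1 · 2
3 · 1 · 1 · 1
3 · 3 · 2 · 0
step 12: 2 · 1 · 1 · 0
3 · 2 · 2 · 1
0 · 2 · 1 · 2
3 · 1 · 1 · 1
3 · 3 · 2 · 0

2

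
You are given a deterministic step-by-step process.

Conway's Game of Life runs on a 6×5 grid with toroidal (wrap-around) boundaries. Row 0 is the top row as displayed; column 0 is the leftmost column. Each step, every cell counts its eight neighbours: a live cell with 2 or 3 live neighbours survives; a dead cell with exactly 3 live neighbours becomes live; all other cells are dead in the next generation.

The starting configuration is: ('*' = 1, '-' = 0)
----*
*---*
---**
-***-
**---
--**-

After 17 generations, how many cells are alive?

9

0) ----*
*---*
---**
-***-
**---
--**-
1) *---*
*----
-*---
-*-*-
*---*
*****
2) --*--
**--*
***--
-**-*
-----
--*--
3) *-**-
---**
-----
--**-
-***-
-----
4) --**-
--***
--*-*
-*-*-
-*-*-
----*
5) --*--
-*--*
**--*
**-**
*--**
----*
6) *--*-
-****
-----
-----
-**--
*---*
7) -----
*****
--**-
-----
**---
*-***
8) -----
**--*
*----
-**--
****-
*-***
9) --*--
**--*
--*-*
---**
-----
*----
10) ----*
***-*
-**--
---**
----*
-----
11) -*-**
--*-*
-----
*-***
---**
-----
12) *-***
*-*-*
***--
*-*--
*-*--
*-*--
13) --*--
-----
--*--
*-***
*-***
*-*--
14) -*---
-----
-**-*
*----
-----
*-*--
15) -*---
***--
**---
**---
-*---
-*---
16) -----
--*--
----*
--*--
-**--
***--
17) --*--
-----
---*-
-***-
*--*-
*-*--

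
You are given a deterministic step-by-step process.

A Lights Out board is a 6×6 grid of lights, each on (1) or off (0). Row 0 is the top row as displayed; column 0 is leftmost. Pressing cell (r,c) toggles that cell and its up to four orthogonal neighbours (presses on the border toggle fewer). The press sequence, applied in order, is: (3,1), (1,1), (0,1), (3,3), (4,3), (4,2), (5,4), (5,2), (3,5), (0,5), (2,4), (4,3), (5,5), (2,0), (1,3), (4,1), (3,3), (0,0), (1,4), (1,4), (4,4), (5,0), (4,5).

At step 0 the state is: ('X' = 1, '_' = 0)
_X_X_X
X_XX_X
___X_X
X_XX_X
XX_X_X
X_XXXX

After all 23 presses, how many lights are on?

21

t=0: _X_X_X
X_XX_X
___X_X
X_XX_X
XX_X_X
X_XXXX
t=1: _X_X_X
X_XX_X
_X_X_X
_X_X_X
X__X_X
X_XXXX
t=2: ___X_X
_X_X_X
___X_X
_X_X_X
X__X_X
X_XXXX
t=3: XXXX_X
___X_X
___X_X
_X_X_X
X__X_X
X_XXXX
t=4: XXXX_X
___X_X
_____X
_XX_XX
X____X
X_XXXX
t=5: XXXX_X
___X_X
_____X
_XXXXX
X_XXXX
X_X_XX
t=6: XXXX_X
___X_X
_____X
_X_XXX
XX__XX
X___XX
t=7: XXXX_X
___X_X
_____X
_X_XXX
XX___X
X__X__
t=8: XXXX_X
___X_X
_____X
_X_XXX
XXX__X
XXX___
t=9: XXXX_X
___X_X
______
_X_X__
XXX___
XXX___
t=10: XXXXX_
___X__
______
_X_X__
XXX___
XXX___
t=11: XXXXX_
___XX_
___XXX
_X_XX_
XXX___
XXX___
t=12: XXXXX_
___XX_
___XXX
_X__X_
XX_XX_
XXXX__
t=13: XXXXX_
___XX_
___XXX
_X__X_
XX_XXX
XXXXXX
t=14: XXXXX_
X__XX_
XX_XXX
XX__X_
XX_XXX
XXXXXX
t=15: XXX_X_
X_X___
XX__XX
XX__X_
XX_XXX
XXXXXX
t=16: XXX_X_
X_X___
XX__XX
X___X_
__XXXX
X_XXXX
t=17: XXX_X_
X_X___
XX_XXX
X_XX__
__X_XX
X_XXXX
t=18: __X_X_
__X___
XX_XXX
X_XX__
__X_XX
X_XXXX
t=19: __X___
__XXXX
XX_X_X
X_XX__
__X_XX
X_XXXX
t=20: __X_X_
__X___
XX_XXX
X_XX__
__X_XX
X_XXXX
t=21: __X_X_
__X___
XX_XXX
X_XXX_
__XX__
X_XX_X
t=22: __X_X_
__X___
XX_XXX
X_XXX_
X_XX__
_XXX_X
t=23: __X_X_
__X___
XX_XXX
X_XXXX
X_XXXX
_XXX__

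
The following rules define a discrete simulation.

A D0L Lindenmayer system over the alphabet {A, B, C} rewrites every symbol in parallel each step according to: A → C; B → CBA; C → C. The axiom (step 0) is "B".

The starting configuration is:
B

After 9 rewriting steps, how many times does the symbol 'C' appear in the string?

17

0) B
1) CBA
2) CCBAC
3) CCCBACC
4) CCCCBACCC
5) CCCCCBACCCC
6) CCCCCCBACCCCC
7) CCCCCCCBACCCCCC
8) CCCCCCCCBACCCCCCC
9) CCCCCCCCCBACCCCCCCC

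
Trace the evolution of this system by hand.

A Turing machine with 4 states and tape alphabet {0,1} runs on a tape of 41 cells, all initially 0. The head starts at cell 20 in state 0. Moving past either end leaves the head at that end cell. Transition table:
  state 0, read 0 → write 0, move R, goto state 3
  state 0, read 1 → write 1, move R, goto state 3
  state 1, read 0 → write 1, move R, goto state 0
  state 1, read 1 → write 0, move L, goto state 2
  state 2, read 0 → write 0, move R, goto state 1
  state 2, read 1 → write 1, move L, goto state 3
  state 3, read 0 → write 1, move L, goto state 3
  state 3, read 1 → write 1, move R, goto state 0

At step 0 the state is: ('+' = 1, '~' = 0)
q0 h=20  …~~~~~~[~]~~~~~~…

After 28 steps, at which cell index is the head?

5

step 0: q0 h=20  …~~~~~~[~]~~~~~~…
step 1: q3 h=21  …~~~~~~[~]~~~~~~…
step 2: q3 h=20  …~~~~~~[~]+~~~~~…
step 3: q3 h=19  …~~~~~~[~]++~~~~…
step 4: q3 h=18  …~~~~~~[~]+++~~~…
step 5: q3 h=17  …~~~~~~[~]++++~~…
step 6: q3 h=16  …~~~~~~[~]+++++~…
step 7: q3 h=15  …~~~~~~[~]++++++…
step 8: q3 h=14  …~~~~~~[~]++++++…
step 9: q3 h=13  …~~~~~~[~]++++++…
step 10: q3 h=12  …~~~~~~[~]++++++…
step 11: q3 h=11  …~~~~~~[~]++++++…
step 12: q3 h=10  …~~~~~~[~]++++++…
step 13: q3 h= 9  …~~~~~~[~]++++++…
step 14: q3 h= 8  …~~~~~~[~]++++++…
step 15: q3 h= 7  …~~~~~~[~]++++++…
step 16: q3 h= 6  |~~~~~~[~]++++++…
step 17: q3 h= 5  |~~~~~[~]++++++…
step 18: q3 h= 4  |~~~~[~]++++++…
step 19: q3 h= 3  |~~~[~]++++++…
step 20: q3 h= 2  |~~[~]++++++…
step 21: q3 h= 1  |~[~]++++++…
step 22: q3 h= 0  |[~]++++++…
step 23: q3 h= 0  |[+]++++++…
step 24: q0 h= 1  |+[+]++++++…
step 25: q3 h= 2  |++[+]++++++…
step 26: q0 h= 3  |+++[+]++++++…
step 27: q3 h= 4  |++++[+]++++++…
step 28: q0 h= 5  |+++++[+]++++++…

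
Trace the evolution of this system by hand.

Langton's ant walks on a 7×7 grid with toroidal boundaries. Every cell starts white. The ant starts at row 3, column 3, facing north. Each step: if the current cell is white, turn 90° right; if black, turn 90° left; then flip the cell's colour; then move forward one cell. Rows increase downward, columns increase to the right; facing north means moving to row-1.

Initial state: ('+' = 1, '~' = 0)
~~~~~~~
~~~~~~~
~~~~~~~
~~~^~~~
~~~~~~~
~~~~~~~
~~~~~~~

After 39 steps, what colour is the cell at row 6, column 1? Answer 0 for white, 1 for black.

0) ~~~~~~~
~~~~~~~
~~~~~~~
~~~^~~~
~~~~~~~
~~~~~~~
~~~~~~~
1) ~~~~~~~
~~~~~~~
~~~~~~~
~~~+>~~
~~~~~~~
~~~~~~~
~~~~~~~
2) ~~~~~~~
~~~~~~~
~~~~~~~
~~~++~~
~~~~v~~
~~~~~~~
~~~~~~~
3) ~~~~~~~
~~~~~~~
~~~~~~~
~~~++~~
~~~<+~~
~~~~~~~
~~~~~~~
4) ~~~~~~~
~~~~~~~
~~~~~~~
~~~^+~~
~~~++~~
~~~~~~~
~~~~~~~
5) ~~~~~~~
~~~~~~~
~~~~~~~
~~<~+~~
~~~++~~
~~~~~~~
~~~~~~~
6) ~~~~~~~
~~~~~~~
~~^~~~~
~~+~+~~
~~~++~~
~~~~~~~
~~~~~~~
7) ~~~~~~~
~~~~~~~
~~+>~~~
~~+~+~~
~~~++~~
~~~~~~~
~~~~~~~
8) ~~~~~~~
~~~~~~~
~~++~~~
~~+v+~~
~~~++~~
~~~~~~~
~~~~~~~
9) ~~~~~~~
~~~~~~~
~~++~~~
~~<++~~
~~~++~~
~~~~~~~
~~~~~~~
10) ~~~~~~~
~~~~~~~
~~++~~~
~~~++~~
~~v++~~
~~~~~~~
~~~~~~~
11) ~~~~~~~
~~~~~~~
~~++~~~
~~~++~~
~<+++~~
~~~~~~~
~~~~~~~
12) ~~~~~~~
~~~~~~~
~~++~~~
~^~++~~
~++++~~
~~~~~~~
~~~~~~~
13) ~~~~~~~
~~~~~~~
~~++~~~
~+>++~~
~++++~~
~~~~~~~
~~~~~~~
14) ~~~~~~~
~~~~~~~
~~++~~~
~++++~~
~+v++~~
~~~~~~~
~~~~~~~
15) ~~~~~~~
~~~~~~~
~~++~~~
~++++~~
~+~>+~~
~~~~~~~
~~~~~~~
16) ~~~~~~~
~~~~~~~
~~++~~~
~++^+~~
~+~~+~~
~~~~~~~
~~~~~~~
17) ~~~~~~~
~~~~~~~
~~++~~~
~+<~+~~
~+~~+~~
~~~~~~~
~~~~~~~
18) ~~~~~~~
~~~~~~~
~~++~~~
~+~~+~~
~+v~+~~
~~~~~~~
~~~~~~~
19) ~~~~~~~
~~~~~~~
~~++~~~
~+~~+~~
~<+~+~~
~~~~~~~
~~~~~~~
20) ~~~~~~~
~~~~~~~
~~++~~~
~+~~+~~
~~+~+~~
~v~~~~~
~~~~~~~
21) ~~~~~~~
~~~~~~~
~~++~~~
~+~~+~~
~~+~+~~
<+~~~~~
~~~~~~~
22) ~~~~~~~
~~~~~~~
~~++~~~
~+~~+~~
^~+~+~~
++~~~~~
~~~~~~~
23) ~~~~~~~
~~~~~~~
~~++~~~
~+~~+~~
+>+~+~~
++~~~~~
~~~~~~~
24) ~~~~~~~
~~~~~~~
~~++~~~
~+~~+~~
+++~+~~
+v~~~~~
~~~~~~~
25) ~~~~~~~
~~~~~~~
~~++~~~
~+~~+~~
+++~+~~
+~>~~~~
~~~~~~~
26) ~~~~~~~
~~~~~~~
~~++~~~
~+~~+~~
+++~+~~
+~+~~~~
~~v~~~~
27) ~~~~~~~
~~~~~~~
~~++~~~
~+~~+~~
+++~+~~
+~+~~~~
~<+~~~~
28) ~~~~~~~
~~~~~~~
~~++~~~
~+~~+~~
+++~+~~
+^+~~~~
~++~~~~
29) ~~~~~~~
~~~~~~~
~~++~~~
~+~~+~~
+++~+~~
++>~~~~
~++~~~~
30) ~~~~~~~
~~~~~~~
~~++~~~
~+~~+~~
++^~+~~
++~~~~~
~++~~~~
31) ~~~~~~~
~~~~~~~
~~++~~~
~+~~+~~
+<~~+~~
++~~~~~
~++~~~~
32) ~~~~~~~
~~~~~~~
~~++~~~
~+~~+~~
+~~~+~~
+v~~~~~
~++~~~~
33) ~~~~~~~
~~~~~~~
~~++~~~
~+~~+~~
+~~~+~~
+~>~~~~
~++~~~~
34) ~~~~~~~
~~~~~~~
~~++~~~
~+~~+~~
+~~~+~~
+~+~~~~
~+v~~~~
35) ~~~~~~~
~~~~~~~
~~++~~~
~+~~+~~
+~~~+~~
+~+~~~~
~+~>~~~
36) ~~~v~~~
~~~~~~~
~~++~~~
~+~~+~~
+~~~+~~
+~+~~~~
~+~+~~~
37) ~~<+~~~
~~~~~~~
~~++~~~
~+~~+~~
+~~~+~~
+~+~~~~
~+~+~~~
38) ~~++~~~
~~~~~~~
~~++~~~
~+~~+~~
+~~~+~~
+~+~~~~
~+^+~~~
39) ~~++~~~
~~~~~~~
~~++~~~
~+~~+~~
+~~~+~~
+~+~~~~
~++>~~~

1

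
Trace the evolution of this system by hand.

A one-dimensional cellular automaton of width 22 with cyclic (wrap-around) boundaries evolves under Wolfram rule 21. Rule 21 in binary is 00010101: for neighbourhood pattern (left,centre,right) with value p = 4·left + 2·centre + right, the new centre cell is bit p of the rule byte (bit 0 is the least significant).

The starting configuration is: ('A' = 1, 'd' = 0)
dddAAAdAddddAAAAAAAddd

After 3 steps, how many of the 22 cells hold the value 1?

9

t=0: dddAAAdAddddAAAAAAAddd
t=1: AAdddddAAAAddddddddAAA
t=2: ddAAAAdddddAAAAAAAdddd
t=3: AdddddAAAAddddddddAAAA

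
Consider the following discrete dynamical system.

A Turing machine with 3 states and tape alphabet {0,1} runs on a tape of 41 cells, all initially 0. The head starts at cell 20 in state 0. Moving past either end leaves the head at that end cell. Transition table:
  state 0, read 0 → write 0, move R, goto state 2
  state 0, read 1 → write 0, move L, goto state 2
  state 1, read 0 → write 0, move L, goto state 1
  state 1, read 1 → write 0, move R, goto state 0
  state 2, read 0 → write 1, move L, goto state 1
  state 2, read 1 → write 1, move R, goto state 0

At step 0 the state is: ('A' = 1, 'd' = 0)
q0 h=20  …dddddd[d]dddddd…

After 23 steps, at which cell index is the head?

t=0: q0 h=20  …dddddd[d]dddddd…
t=1: q2 h=21  …dddddd[d]dddddd…
t=2: q1 h=20  …dddddd[d]Addddd…
t=3: q1 h=19  …dddddd[d]dAdddd…
t=4: q1 h=18  …dddddd[d]ddAddd…
t=5: q1 h=17  …dddddd[d]dddAdd…
t=6: q1 h=16  …dddddd[d]ddddAd…
t=7: q1 h=15  …dddddd[d]dddddA…
t=8: q1 h=14  …dddddd[d]dddddd…
t=9: q1 h=13  …dddddd[d]dddddd…
t=10: q1 h=12  …dddddd[d]dddddd…
t=11: q1 h=11  …dddddd[d]dddddd…
t=12: q1 h=10  …dddddd[d]dddddd…
t=13: q1 h= 9  …dddddd[d]dddddd…
t=14: q1 h= 8  …dddddd[d]dddddd…
t=15: q1 h= 7  …dddddd[d]dddddd…
t=16: q1 h= 6  |dddddd[d]dddddd…
t=17: q1 h= 5  |ddddd[d]dddddd…
t=18: q1 h= 4  |dddd[d]dddddd…
t=19: q1 h= 3  |ddd[d]dddddd…
t=20: q1 h= 2  |dd[d]dddddd…
t=21: q1 h= 1  |d[d]dddddd…
t=22: q1 h= 0  |[d]dddddd…
t=23: q1 h= 0  |[d]dddddd…

0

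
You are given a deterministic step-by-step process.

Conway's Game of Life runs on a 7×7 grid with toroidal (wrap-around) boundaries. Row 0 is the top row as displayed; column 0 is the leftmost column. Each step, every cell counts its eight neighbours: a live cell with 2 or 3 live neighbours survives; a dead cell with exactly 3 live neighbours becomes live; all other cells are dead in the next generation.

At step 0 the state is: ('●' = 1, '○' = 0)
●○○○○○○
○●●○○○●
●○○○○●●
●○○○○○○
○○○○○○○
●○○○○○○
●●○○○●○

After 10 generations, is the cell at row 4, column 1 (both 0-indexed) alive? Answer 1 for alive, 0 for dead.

1

k=0  ●○○○○○○
○●●○○○●
●○○○○●●
●○○○○○○
○○○○○○○
●○○○○○○
●●○○○●○
k=1  ○○●○○○○
○●○○○●○
○○○○○●○
●○○○○○○
○○○○○○○
●●○○○○●
●●○○○○○
k=2  ●○●○○○○
○○○○○○○
○○○○○○●
○○○○○○○
○●○○○○●
○●○○○○●
○○●○○○●
k=3  ○●○○○○○
○○○○○○○
○○○○○○○
●○○○○○○
○○○○○○○
○●●○○●●
○○●○○○●
k=4  ○○○○○○○
○○○○○○○
○○○○○○○
○○○○○○○
●●○○○○●
●●●○○●●
○○●○○●●
k=5  ○○○○○○○
○○○○○○○
○○○○○○○
●○○○○○○
○○●○○●○
○○●○○○○
○○●○○●○
k=6  ○○○○○○○
○○○○○○○
○○○○○○○
○○○○○○○
○●○○○○○
○●●●○○○
○○○○○○○
k=7  ○○○○○○○
○○○○○○○
○○○○○○○
○○○○○○○
○●○○○○○
○●●○○○○
○○●○○○○
k=8  ○○○○○○○
○○○○○○○
○○○○○○○
○○○○○○○
○●●○○○○
○●●○○○○
○●●○○○○
k=9  ○○○○○○○
○○○○○○○
○○○○○○○
○○○○○○○
○●●○○○○
●○○●○○○
○●●○○○○
k=10  ○○○○○○○
○○○○○○○
○○○○○○○
○○○○○○○
○●●○○○○
●○○●○○○
○●●○○○○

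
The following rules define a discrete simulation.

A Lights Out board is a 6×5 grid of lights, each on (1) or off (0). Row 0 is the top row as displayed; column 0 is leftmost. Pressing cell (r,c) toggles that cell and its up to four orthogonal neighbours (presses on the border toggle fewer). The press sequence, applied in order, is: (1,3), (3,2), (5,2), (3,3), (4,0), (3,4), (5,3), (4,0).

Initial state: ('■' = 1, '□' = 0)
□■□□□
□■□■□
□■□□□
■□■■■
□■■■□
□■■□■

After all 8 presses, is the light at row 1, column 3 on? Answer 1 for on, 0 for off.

0) □■□□□
□■□■□
□■□□□
■□■■■
□■■■□
□■■□■
1) □■□■□
□■■□■
□■□■□
■□■■■
□■■■□
□■■□■
2) □■□■□
□■■□■
□■■■□
■■□□■
□■□■□
□■■□■
3) □■□■□
□■■□■
□■■■□
■■□□■
□■■■□
□□□■■
4) □■□■□
□■■□■
□■■□□
■■■■□
□■■□□
□□□■■
5) □■□■□
□■■□■
□■■□□
□■■■□
■□■□□
■□□■■
6) □■□■□
□■■□■
□■■□■
□■■□■
■□■□■
■□□■■
7) □■□■□
□■■□■
□■■□■
□■■□■
■□■■■
■□■□□
8) □■□■□
□■■□■
□■■□■
■■■□■
□■■■■
□□■□□

0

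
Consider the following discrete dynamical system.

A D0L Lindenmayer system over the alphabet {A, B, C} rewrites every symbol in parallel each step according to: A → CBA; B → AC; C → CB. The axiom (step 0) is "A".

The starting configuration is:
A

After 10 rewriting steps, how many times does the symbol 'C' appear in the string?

t=0: A
t=1: CBA
t=2: CBACCBA
t=3: CBACCBACBCBACCBA
t=4: CBACCBACBCBACCBACBACCBACCBACBCBACCBA
t=5: CBACCBACBCBACCBACBACCBACCBACBCBACCBACBACCBACBCBACCBACBCBACCBACBACCBACCBACBCBACCBA
t=6: CBACCBACBCBACCBACBACCBACCBACBCBACCBACBACCBACBCBACCBACBCBAC…CCBACBCBACCBACBACCBACBCBACCBACBCBACCBACBACCBACCBACBCBACCBA  (len 182)
t=7: CBACCBACBCBACCBACBACCBACCBACBCBACCBACBACCBACBCBACCBACBCBAC…CCBACBCBACCBACBACCBACBCBACCBACBCBACCBACBACCBACCBACBCBACCBA  (len 409)
t=8: CBACCBACBCBACCBACBACCBACCBACBCBACCBACBACCBACBCBACCBACBCBAC…CCBACBCBACCBACBACCBACBCBACCBACBCBACCBACBACCBACCBACBCBACCBA  (len 919)
t=9: CBACCBACBCBACCBACBACCBACCBACBCBACCBACBACCBACBCBACCBACBCBAC…CCBACBCBACCBACBACCBACBCBACCBACBCBACCBACBACCBACCBACBCBACCBA  (len 2065)
t=10: CBACCBACBCBACCBACBACCBACCBACBCBACCBACBACCBACBCBACCBACBCBAC…CCBACBCBACCBACBACCBACBCBACCBACBCBACCBACBACCBACCBACBCBACCBA  (len 4640)

2065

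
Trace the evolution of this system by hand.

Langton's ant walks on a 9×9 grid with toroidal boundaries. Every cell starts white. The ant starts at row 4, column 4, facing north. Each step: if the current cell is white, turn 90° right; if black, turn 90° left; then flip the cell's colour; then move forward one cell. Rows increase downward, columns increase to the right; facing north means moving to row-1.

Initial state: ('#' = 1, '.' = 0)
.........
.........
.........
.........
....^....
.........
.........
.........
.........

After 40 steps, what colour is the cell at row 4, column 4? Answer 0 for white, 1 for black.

0) .........
.........
.........
.........
....^....
.........
.........
.........
.........
1) .........
.........
.........
.........
....#>...
.........
.........
.........
.........
2) .........
.........
.........
.........
....##...
.....v...
.........
.........
.........
3) .........
.........
.........
.........
....##...
....<#...
.........
.........
.........
4) .........
.........
.........
.........
....^#...
....##...
.........
.........
.........
5) .........
.........
.........
.........
...<.#...
....##...
.........
.........
.........
6) .........
.........
.........
...^.....
...#.#...
....##...
.........
.........
.........
7) .........
.........
.........
...#>....
...#.#...
....##...
.........
.........
.........
8) .........
.........
.........
...##....
...#v#...
....##...
.........
.........
.........
9) .........
.........
.........
...##....
...<##...
....##...
.........
.........
.........
10) .........
.........
.........
...##....
....##...
...v##...
.........
.........
.........
11) .........
.........
.........
...##....
....##...
..<###...
.........
.........
.........
12) .........
.........
.........
...##....
..^.##...
..####...
.........
.........
.........
13) .........
.........
.........
...##....
..#>##...
..####...
.........
.........
.........
14) .........
.........
.........
...##....
..####...
..#v##...
.........
.........
.........
15) .........
.........
.........
...##....
..####...
..#.>#...
.........
.........
.........
16) .........
.........
.........
...##....
..##^#...
..#..#...
.........
.........
.........
17) .........
.........
.........
...##....
..#<.#...
..#..#...
.........
.........
.........
18) .........
.........
.........
...##....
..#..#...
..#v.#...
.........
.........
.........
19) .........
.........
.........
...##....
..#..#...
..<#.#...
.........
.........
.........
20) .........
.........
.........
...##....
..#..#...
...#.#...
..v......
.........
.........
21) .........
.........
.........
...##....
..#..#...
...#.#...
.<#......
.........
.........
22) .........
.........
.........
...##....
..#..#...
.^.#.#...
.##......
.........
.........
23) .........
.........
.........
...##....
..#..#...
.#>#.#...
.##......
.........
.........
24) .........
.........
.........
...##....
..#..#...
.###.#...
.#v......
.........
.........
25) .........
.........
.........
...##....
..#..#...
.###.#...
.#.>.....
.........
.........
26) .........
.........
.........
...##....
..#..#...
.###.#...
.#.#.....
...v.....
.........
27) .........
.........
.........
...##....
..#..#...
.###.#...
.#.#.....
..<#.....
.........
28) .........
.........
.........
...##....
..#..#...
.###.#...
.#^#.....
..##.....
.........
29) .........
.........
.........
...##....
..#..#...
.###.#...
.##>.....
..##.....
.........
30) .........
.........
.........
...##....
..#..#...
.##^.#...
.##......
..##.....
.........
31) .........
.........
.........
...##....
..#..#...
.#<..#...
.##......
..##.....
.........
32) .........
.........
.........
...##....
..#..#...
.#...#...
.#v......
..##.....
.........
33) .........
.........
.........
...##....
..#..#...
.#...#...
.#.>.....
..##.....
.........
34) .........
.........
.........
...##....
..#..#...
.#...#...
.#.#.....
..#v.....
.........
35) .........
.........
.........
...##....
..#..#...
.#...#...
.#.#.....
..#.>....
.........
36) .........
.........
.........
...##....
..#..#...
.#...#...
.#.#.....
..#.#....
....v....
37) .........
.........
.........
...##....
..#..#...
.#...#...
.#.#.....
..#.#....
...<#....
38) .........
.........
.........
...##....
..#..#...
.#...#...
.#.#.....
..#^#....
...##....
39) .........
.........
.........
...##....
..#..#...
.#...#...
.#.#.....
..##>....
...##....
40) .........
.........
.........
...##....
..#..#...
.#...#...
.#.#^....
..##.....
...##....

0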